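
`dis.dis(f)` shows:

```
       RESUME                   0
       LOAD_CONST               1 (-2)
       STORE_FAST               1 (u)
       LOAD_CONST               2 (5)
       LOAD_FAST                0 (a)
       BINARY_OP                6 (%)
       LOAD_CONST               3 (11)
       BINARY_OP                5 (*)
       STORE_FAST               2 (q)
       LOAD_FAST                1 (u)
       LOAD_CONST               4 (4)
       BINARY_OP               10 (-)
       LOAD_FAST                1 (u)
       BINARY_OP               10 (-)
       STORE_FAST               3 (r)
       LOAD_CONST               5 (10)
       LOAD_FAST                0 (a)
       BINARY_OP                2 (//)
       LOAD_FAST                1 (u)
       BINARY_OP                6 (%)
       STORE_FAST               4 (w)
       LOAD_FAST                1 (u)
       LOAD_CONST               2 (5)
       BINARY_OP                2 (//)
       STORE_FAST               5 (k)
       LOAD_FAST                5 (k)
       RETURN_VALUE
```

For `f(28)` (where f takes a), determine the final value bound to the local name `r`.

LOAD_CONST → push -2. Stack: [-2]
STORE_FAST u → u=-2. Stack: []
LOAD_CONST → push 5. Stack: [5]
LOAD_FAST a → push 28. Stack: [5, 28]
BINARY_OP % → 5 % 28 = 5. Stack: [5]
LOAD_CONST → push 11. Stack: [5, 11]
BINARY_OP * → 5 * 11 = 55. Stack: [55]
STORE_FAST q → q=55. Stack: []
LOAD_FAST u → push -2. Stack: [-2]
LOAD_CONST → push 4. Stack: [-2, 4]
BINARY_OP - → -2 - 4 = -6. Stack: [-6]
LOAD_FAST u → push -2. Stack: [-6, -2]
BINARY_OP - → -6 - -2 = -4. Stack: [-4]
STORE_FAST r → r=-4. Stack: []
LOAD_CONST → push 10. Stack: [10]
LOAD_FAST a → push 28. Stack: [10, 28]
BINARY_OP // → 10 // 28 = 0. Stack: [0]
LOAD_FAST u → push -2. Stack: [0, -2]
BINARY_OP % → 0 % -2 = 0. Stack: [0]
STORE_FAST w → w=0. Stack: []
LOAD_FAST u → push -2. Stack: [-2]
LOAD_CONST → push 5. Stack: [-2, 5]
BINARY_OP // → -2 // 5 = -1. Stack: [-1]
STORE_FAST k → k=-1. Stack: []
LOAD_FAST k → push -1. Stack: [-1]
RETURN_VALUE → return -1.

-4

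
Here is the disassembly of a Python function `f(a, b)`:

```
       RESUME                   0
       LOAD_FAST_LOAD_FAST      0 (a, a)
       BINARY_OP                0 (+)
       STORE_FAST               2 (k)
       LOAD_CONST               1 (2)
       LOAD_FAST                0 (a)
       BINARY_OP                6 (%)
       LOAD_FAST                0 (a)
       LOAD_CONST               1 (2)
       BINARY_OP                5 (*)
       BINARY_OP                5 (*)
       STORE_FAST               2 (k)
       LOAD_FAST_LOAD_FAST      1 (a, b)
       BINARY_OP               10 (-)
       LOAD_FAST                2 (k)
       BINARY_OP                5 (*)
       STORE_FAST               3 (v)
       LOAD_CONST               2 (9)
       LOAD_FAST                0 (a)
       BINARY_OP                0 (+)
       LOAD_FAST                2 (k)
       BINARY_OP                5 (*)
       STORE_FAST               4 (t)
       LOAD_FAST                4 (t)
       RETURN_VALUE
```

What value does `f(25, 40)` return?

LOAD_FAST_LOAD_FAST a,a → push 25,25. Stack: [25, 25]
BINARY_OP + → 25 + 25 = 50. Stack: [50]
STORE_FAST k → k=50. Stack: []
LOAD_CONST → push 2. Stack: [2]
LOAD_FAST a → push 25. Stack: [2, 25]
BINARY_OP % → 2 % 25 = 2. Stack: [2]
LOAD_FAST a → push 25. Stack: [2, 25]
LOAD_CONST → push 2. Stack: [2, 25, 2]
BINARY_OP * → 25 * 2 = 50. Stack: [2, 50]
BINARY_OP * → 2 * 50 = 100. Stack: [100]
STORE_FAST k → k=100. Stack: []
LOAD_FAST_LOAD_FAST a,b → push 25,40. Stack: [25, 40]
BINARY_OP - → 25 - 40 = -15. Stack: [-15]
LOAD_FAST k → push 100. Stack: [-15, 100]
BINARY_OP * → -15 * 100 = -1500. Stack: [-1500]
STORE_FAST v → v=-1500. Stack: []
LOAD_CONST → push 9. Stack: [9]
LOAD_FAST a → push 25. Stack: [9, 25]
BINARY_OP + → 9 + 25 = 34. Stack: [34]
LOAD_FAST k → push 100. Stack: [34, 100]
BINARY_OP * → 34 * 100 = 3400. Stack: [3400]
STORE_FAST t → t=3400. Stack: []
LOAD_FAST t → push 3400. Stack: [3400]
RETURN_VALUE → return 3400.

3400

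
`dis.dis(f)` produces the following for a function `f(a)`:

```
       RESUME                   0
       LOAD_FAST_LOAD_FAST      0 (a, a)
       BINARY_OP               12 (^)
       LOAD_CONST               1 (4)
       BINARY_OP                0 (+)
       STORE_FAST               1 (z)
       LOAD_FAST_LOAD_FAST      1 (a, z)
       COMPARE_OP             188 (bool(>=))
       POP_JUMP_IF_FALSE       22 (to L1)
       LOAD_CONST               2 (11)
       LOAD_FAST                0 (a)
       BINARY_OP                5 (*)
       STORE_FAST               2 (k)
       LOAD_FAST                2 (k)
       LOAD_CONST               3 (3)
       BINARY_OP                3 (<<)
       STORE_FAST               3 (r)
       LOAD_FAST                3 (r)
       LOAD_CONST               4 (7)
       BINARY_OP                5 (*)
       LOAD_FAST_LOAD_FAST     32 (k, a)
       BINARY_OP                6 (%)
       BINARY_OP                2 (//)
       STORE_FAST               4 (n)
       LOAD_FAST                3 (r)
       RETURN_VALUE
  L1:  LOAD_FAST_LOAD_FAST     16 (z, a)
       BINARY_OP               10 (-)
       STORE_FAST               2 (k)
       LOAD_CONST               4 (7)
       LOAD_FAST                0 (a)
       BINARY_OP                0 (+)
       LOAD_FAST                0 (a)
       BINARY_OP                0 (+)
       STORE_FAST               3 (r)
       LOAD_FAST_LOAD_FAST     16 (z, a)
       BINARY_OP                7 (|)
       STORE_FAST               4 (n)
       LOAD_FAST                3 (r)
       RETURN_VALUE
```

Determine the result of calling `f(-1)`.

LOAD_FAST_LOAD_FAST a,a → push -1,-1. Stack: [-1, -1]
BINARY_OP ^ → -1 ^ -1 = 0. Stack: [0]
LOAD_CONST → push 4. Stack: [0, 4]
BINARY_OP + → 0 + 4 = 4. Stack: [4]
STORE_FAST z → z=4. Stack: []
LOAD_FAST_LOAD_FAST a,z → push -1,4. Stack: [-1, 4]
COMPARE_OP bool(>=) → -1 vs 4 = False. Stack: [False]
POP_JUMP_IF_FALSE → pop False; jump. Stack: []
LOAD_FAST_LOAD_FAST z,a → push 4,-1. Stack: [4, -1]
BINARY_OP - → 4 - -1 = 5. Stack: [5]
STORE_FAST k → k=5. Stack: []
LOAD_CONST → push 7. Stack: [7]
LOAD_FAST a → push -1. Stack: [7, -1]
BINARY_OP + → 7 + -1 = 6. Stack: [6]
LOAD_FAST a → push -1. Stack: [6, -1]
BINARY_OP + → 6 + -1 = 5. Stack: [5]
STORE_FAST r → r=5. Stack: []
LOAD_FAST_LOAD_FAST z,a → push 4,-1. Stack: [4, -1]
BINARY_OP | → 4 | -1 = -1. Stack: [-1]
STORE_FAST n → n=-1. Stack: []
LOAD_FAST r → push 5. Stack: [5]
RETURN_VALUE → return 5.

5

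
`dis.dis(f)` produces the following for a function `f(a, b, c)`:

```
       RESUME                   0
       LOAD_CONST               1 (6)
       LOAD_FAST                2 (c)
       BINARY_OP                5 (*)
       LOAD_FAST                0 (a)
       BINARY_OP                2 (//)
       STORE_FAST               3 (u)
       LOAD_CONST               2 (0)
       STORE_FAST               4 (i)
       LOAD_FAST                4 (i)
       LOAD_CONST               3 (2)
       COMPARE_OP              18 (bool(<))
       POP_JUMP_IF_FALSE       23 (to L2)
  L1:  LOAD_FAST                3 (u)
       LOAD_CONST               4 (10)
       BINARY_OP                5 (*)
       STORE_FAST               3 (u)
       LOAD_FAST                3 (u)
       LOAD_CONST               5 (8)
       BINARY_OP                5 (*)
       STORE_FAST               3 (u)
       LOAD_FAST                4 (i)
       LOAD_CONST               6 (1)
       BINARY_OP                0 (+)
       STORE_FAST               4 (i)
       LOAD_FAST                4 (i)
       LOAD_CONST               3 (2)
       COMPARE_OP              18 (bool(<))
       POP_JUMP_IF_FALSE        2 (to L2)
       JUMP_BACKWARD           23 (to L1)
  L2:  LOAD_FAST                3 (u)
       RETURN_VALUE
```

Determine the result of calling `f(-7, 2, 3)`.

LOAD_CONST → push 6. Stack: [6]
LOAD_FAST c → push 3. Stack: [6, 3]
BINARY_OP * → 6 * 3 = 18. Stack: [18]
LOAD_FAST a → push -7. Stack: [18, -7]
BINARY_OP // → 18 // -7 = -3. Stack: [-3]
STORE_FAST u → u=-3. Stack: []
LOAD_CONST → push 0. Stack: [0]
STORE_FAST i → i=0. Stack: []
LOAD_FAST i → push 0. Stack: [0]
LOAD_CONST → push 2. Stack: [0, 2]
COMPARE_OP bool(<) → 0 vs 2 = True. Stack: [True]
POP_JUMP_IF_FALSE → pop True; no jump. Stack: []
LOAD_FAST u → push -3. Stack: [-3]
LOAD_CONST → push 10. Stack: [-3, 10]
BINARY_OP * → -3 * 10 = -30. Stack: [-30]
STORE_FAST u → u=-30. Stack: []
LOAD_FAST u → push -30. Stack: [-30]
LOAD_CONST → push 8. Stack: [-30, 8]
BINARY_OP * → -30 * 8 = -240. Stack: [-240]
STORE_FAST u → u=-240. Stack: []
LOAD_FAST i → push 0. Stack: [0]
LOAD_CONST → push 1. Stack: [0, 1]
BINARY_OP + → 0 + 1 = 1. Stack: [1]
STORE_FAST i → i=1. Stack: []
LOAD_FAST i → push 1. Stack: [1]
LOAD_CONST → push 2. Stack: [1, 2]
COMPARE_OP bool(<) → 1 vs 2 = True. Stack: [True]
POP_JUMP_IF_FALSE → pop True; no jump. Stack: []
LOAD_FAST u → push -240. Stack: [-240]
LOAD_CONST → push 10. Stack: [-240, 10]
BINARY_OP * → -240 * 10 = -2400. Stack: [-2400]
STORE_FAST u → u=-2400. Stack: []
LOAD_FAST u → push -2400. Stack: [-2400]
LOAD_CONST → push 8. Stack: [-2400, 8]
BINARY_OP * → -2400 * 8 = -19200. Stack: [-19200]
STORE_FAST u → u=-19200. Stack: []
LOAD_FAST i → push 1. Stack: [1]
LOAD_CONST → push 1. Stack: [1, 1]
BINARY_OP + → 1 + 1 = 2. Stack: [2]
STORE_FAST i → i=2. Stack: []
LOAD_FAST i → push 2. Stack: [2]
LOAD_CONST → push 2. Stack: [2, 2]
COMPARE_OP bool(<) → 2 vs 2 = False. Stack: [False]
POP_JUMP_IF_FALSE → pop False; jump. Stack: []
LOAD_FAST u → push -19200. Stack: [-19200]
RETURN_VALUE → return -19200.

-19200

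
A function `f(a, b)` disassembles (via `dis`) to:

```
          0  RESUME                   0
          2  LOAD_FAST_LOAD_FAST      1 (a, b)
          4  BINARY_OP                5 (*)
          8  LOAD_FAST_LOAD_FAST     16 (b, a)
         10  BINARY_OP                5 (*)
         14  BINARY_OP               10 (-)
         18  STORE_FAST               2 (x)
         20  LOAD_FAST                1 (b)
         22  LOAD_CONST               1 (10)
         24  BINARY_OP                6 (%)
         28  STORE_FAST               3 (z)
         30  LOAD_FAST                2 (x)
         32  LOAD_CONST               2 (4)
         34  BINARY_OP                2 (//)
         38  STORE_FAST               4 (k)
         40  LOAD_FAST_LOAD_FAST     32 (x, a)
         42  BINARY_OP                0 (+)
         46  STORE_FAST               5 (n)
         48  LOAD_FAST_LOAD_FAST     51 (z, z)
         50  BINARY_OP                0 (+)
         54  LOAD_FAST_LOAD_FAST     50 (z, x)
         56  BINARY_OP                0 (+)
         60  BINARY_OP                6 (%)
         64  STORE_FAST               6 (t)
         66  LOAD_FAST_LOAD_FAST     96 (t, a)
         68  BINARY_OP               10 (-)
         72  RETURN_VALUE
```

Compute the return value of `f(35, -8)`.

-35

LOAD_FAST_LOAD_FAST a,b → push 35,-8. Stack: [35, -8]
BINARY_OP * → 35 * -8 = -280. Stack: [-280]
LOAD_FAST_LOAD_FAST b,a → push -8,35. Stack: [-280, -8, 35]
BINARY_OP * → -8 * 35 = -280. Stack: [-280, -280]
BINARY_OP - → -280 - -280 = 0. Stack: [0]
STORE_FAST x → x=0. Stack: []
LOAD_FAST b → push -8. Stack: [-8]
LOAD_CONST → push 10. Stack: [-8, 10]
BINARY_OP % → -8 % 10 = 2. Stack: [2]
STORE_FAST z → z=2. Stack: []
LOAD_FAST x → push 0. Stack: [0]
LOAD_CONST → push 4. Stack: [0, 4]
BINARY_OP // → 0 // 4 = 0. Stack: [0]
STORE_FAST k → k=0. Stack: []
LOAD_FAST_LOAD_FAST x,a → push 0,35. Stack: [0, 35]
BINARY_OP + → 0 + 35 = 35. Stack: [35]
STORE_FAST n → n=35. Stack: []
LOAD_FAST_LOAD_FAST z,z → push 2,2. Stack: [2, 2]
BINARY_OP + → 2 + 2 = 4. Stack: [4]
LOAD_FAST_LOAD_FAST z,x → push 2,0. Stack: [4, 2, 0]
BINARY_OP + → 2 + 0 = 2. Stack: [4, 2]
BINARY_OP % → 4 % 2 = 0. Stack: [0]
STORE_FAST t → t=0. Stack: []
LOAD_FAST_LOAD_FAST t,a → push 0,35. Stack: [0, 35]
BINARY_OP - → 0 - 35 = -35. Stack: [-35]
RETURN_VALUE → return -35.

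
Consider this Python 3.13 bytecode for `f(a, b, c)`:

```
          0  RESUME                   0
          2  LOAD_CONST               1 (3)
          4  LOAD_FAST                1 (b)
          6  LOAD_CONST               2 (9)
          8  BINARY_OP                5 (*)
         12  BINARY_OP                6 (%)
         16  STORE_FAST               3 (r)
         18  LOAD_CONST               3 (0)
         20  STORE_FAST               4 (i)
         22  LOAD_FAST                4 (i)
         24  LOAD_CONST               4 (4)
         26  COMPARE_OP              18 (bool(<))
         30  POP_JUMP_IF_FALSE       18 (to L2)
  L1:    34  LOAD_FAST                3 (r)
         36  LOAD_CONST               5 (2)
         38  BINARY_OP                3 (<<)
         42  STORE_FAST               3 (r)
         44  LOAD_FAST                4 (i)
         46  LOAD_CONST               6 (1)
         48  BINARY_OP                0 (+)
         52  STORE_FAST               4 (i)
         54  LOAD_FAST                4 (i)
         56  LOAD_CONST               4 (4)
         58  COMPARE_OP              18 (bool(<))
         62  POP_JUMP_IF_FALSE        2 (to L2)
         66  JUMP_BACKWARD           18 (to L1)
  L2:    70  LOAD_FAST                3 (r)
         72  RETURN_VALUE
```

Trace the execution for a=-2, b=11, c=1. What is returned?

LOAD_CONST → push 3. Stack: [3]
LOAD_FAST b → push 11. Stack: [3, 11]
LOAD_CONST → push 9. Stack: [3, 11, 9]
BINARY_OP * → 11 * 9 = 99. Stack: [3, 99]
BINARY_OP % → 3 % 99 = 3. Stack: [3]
STORE_FAST r → r=3. Stack: []
LOAD_CONST → push 0. Stack: [0]
STORE_FAST i → i=0. Stack: []
LOAD_FAST i → push 0. Stack: [0]
LOAD_CONST → push 4. Stack: [0, 4]
COMPARE_OP bool(<) → 0 vs 4 = True. Stack: [True]
POP_JUMP_IF_FALSE → pop True; no jump. Stack: []
LOAD_FAST r → push 3. Stack: [3]
LOAD_CONST → push 2. Stack: [3, 2]
BINARY_OP << → 3 << 2 = 12. Stack: [12]
STORE_FAST r → r=12. Stack: []
LOAD_FAST i → push 0. Stack: [0]
LOAD_CONST → push 1. Stack: [0, 1]
BINARY_OP + → 0 + 1 = 1. Stack: [1]
STORE_FAST i → i=1. Stack: []
LOAD_FAST i → push 1. Stack: [1]
LOAD_CONST → push 4. Stack: [1, 4]
COMPARE_OP bool(<) → 1 vs 4 = True. Stack: [True]
POP_JUMP_IF_FALSE → pop True; no jump. Stack: []
LOAD_FAST r → push 12. Stack: [12]
LOAD_CONST → push 2. Stack: [12, 2]
BINARY_OP << → 12 << 2 = 48. Stack: [48]
STORE_FAST r → r=48. Stack: []
LOAD_FAST i → push 1. Stack: [1]
LOAD_CONST → push 1. Stack: [1, 1]
BINARY_OP + → 1 + 1 = 2. Stack: [2]
STORE_FAST i → i=2. Stack: []
LOAD_FAST i → push 2. Stack: [2]
LOAD_CONST → push 4. Stack: [2, 4]
COMPARE_OP bool(<) → 2 vs 4 = True. Stack: [True]
POP_JUMP_IF_FALSE → pop True; no jump. Stack: []
LOAD_FAST r → push 48. Stack: [48]
LOAD_CONST → push 2. Stack: [48, 2]
BINARY_OP << → 48 << 2 = 192. Stack: [192]
STORE_FAST r → r=192. Stack: []
LOAD_FAST i → push 2. Stack: [2]
LOAD_CONST → push 1. Stack: [2, 1]
BINARY_OP + → 2 + 1 = 3. Stack: [3]
STORE_FAST i → i=3. Stack: []
LOAD_FAST i → push 3. Stack: [3]
LOAD_CONST → push 4. Stack: [3, 4]
COMPARE_OP bool(<) → 3 vs 4 = True. Stack: [True]
POP_JUMP_IF_FALSE → pop True; no jump. Stack: []
LOAD_FAST r → push 192. Stack: [192]
LOAD_CONST → push 2. Stack: [192, 2]
BINARY_OP << → 192 << 2 = 768. Stack: [768]
STORE_FAST r → r=768. Stack: []
LOAD_FAST i → push 3. Stack: [3]
LOAD_CONST → push 1. Stack: [3, 1]
BINARY_OP + → 3 + 1 = 4. Stack: [4]
STORE_FAST i → i=4. Stack: []
LOAD_FAST i → push 4. Stack: [4]
LOAD_CONST → push 4. Stack: [4, 4]
COMPARE_OP bool(<) → 4 vs 4 = False. Stack: [False]
POP_JUMP_IF_FALSE → pop False; jump. Stack: []
LOAD_FAST r → push 768. Stack: [768]
RETURN_VALUE → return 768.

768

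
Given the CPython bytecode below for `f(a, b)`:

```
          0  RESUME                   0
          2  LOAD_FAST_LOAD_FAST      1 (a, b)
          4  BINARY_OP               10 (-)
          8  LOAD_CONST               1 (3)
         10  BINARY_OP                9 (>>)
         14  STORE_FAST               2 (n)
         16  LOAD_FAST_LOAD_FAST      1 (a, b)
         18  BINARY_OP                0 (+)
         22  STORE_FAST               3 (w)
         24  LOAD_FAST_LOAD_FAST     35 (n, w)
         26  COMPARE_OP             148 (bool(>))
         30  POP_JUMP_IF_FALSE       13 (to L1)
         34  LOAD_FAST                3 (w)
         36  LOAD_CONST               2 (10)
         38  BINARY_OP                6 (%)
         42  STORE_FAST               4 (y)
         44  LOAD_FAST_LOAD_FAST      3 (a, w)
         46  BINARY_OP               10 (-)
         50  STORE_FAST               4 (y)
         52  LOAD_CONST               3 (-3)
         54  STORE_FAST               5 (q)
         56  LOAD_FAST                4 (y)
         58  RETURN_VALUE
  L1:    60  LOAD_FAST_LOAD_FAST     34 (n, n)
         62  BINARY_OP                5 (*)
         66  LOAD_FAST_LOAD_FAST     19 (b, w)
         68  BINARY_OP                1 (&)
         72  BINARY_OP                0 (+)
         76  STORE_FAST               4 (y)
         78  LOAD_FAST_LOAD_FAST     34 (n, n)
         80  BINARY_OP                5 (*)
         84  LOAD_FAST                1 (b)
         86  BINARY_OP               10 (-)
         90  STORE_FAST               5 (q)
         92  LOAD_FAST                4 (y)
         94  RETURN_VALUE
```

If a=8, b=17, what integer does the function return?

21

LOAD_FAST_LOAD_FAST a,b → push 8,17. Stack: [8, 17]
BINARY_OP - → 8 - 17 = -9. Stack: [-9]
LOAD_CONST → push 3. Stack: [-9, 3]
BINARY_OP >> → -9 >> 3 = -2. Stack: [-2]
STORE_FAST n → n=-2. Stack: []
LOAD_FAST_LOAD_FAST a,b → push 8,17. Stack: [8, 17]
BINARY_OP + → 8 + 17 = 25. Stack: [25]
STORE_FAST w → w=25. Stack: []
LOAD_FAST_LOAD_FAST n,w → push -2,25. Stack: [-2, 25]
COMPARE_OP bool(>) → -2 vs 25 = False. Stack: [False]
POP_JUMP_IF_FALSE → pop False; jump. Stack: []
LOAD_FAST_LOAD_FAST n,n → push -2,-2. Stack: [-2, -2]
BINARY_OP * → -2 * -2 = 4. Stack: [4]
LOAD_FAST_LOAD_FAST b,w → push 17,25. Stack: [4, 17, 25]
BINARY_OP & → 17 & 25 = 17. Stack: [4, 17]
BINARY_OP + → 4 + 17 = 21. Stack: [21]
STORE_FAST y → y=21. Stack: []
LOAD_FAST_LOAD_FAST n,n → push -2,-2. Stack: [-2, -2]
BINARY_OP * → -2 * -2 = 4. Stack: [4]
LOAD_FAST b → push 17. Stack: [4, 17]
BINARY_OP - → 4 - 17 = -13. Stack: [-13]
STORE_FAST q → q=-13. Stack: []
LOAD_FAST y → push 21. Stack: [21]
RETURN_VALUE → return 21.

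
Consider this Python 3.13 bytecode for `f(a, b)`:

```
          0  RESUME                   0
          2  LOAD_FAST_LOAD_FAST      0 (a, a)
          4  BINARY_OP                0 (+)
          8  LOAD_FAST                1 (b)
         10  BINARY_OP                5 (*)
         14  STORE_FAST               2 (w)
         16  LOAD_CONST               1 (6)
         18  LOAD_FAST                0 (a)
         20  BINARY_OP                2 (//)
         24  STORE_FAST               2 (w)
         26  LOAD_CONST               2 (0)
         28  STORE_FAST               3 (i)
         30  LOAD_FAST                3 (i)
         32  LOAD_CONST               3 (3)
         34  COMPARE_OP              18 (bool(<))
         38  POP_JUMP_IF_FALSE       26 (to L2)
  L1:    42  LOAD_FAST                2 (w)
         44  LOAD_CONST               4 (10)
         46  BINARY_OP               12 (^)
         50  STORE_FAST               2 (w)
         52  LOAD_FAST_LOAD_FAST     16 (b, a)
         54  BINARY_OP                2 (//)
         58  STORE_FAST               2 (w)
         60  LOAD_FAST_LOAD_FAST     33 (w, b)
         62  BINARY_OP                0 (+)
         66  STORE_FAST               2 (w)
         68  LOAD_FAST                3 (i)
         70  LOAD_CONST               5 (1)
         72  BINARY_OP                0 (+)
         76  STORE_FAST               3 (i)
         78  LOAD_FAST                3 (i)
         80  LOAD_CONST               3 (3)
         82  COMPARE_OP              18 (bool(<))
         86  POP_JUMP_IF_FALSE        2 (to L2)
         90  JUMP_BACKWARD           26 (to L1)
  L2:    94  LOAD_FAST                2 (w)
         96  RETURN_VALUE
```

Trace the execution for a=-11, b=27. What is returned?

LOAD_FAST_LOAD_FAST a,a → push -11,-11
BINARY_OP + → -11 + -11 = -22
LOAD_FAST b → push 27
BINARY_OP * → -22 * 27 = -594
STORE_FAST w → w=-594
LOAD_CONST → push 6
LOAD_FAST a → push -11
BINARY_OP // → 6 // -11 = -1
STORE_FAST w → w=-1
LOAD_CONST → push 0
STORE_FAST i → i=0
LOAD_FAST i → push 0
LOAD_CONST → push 3
COMPARE_OP bool(<) → 0 vs 3 = True
POP_JUMP_IF_FALSE → pop True; no jump
LOAD_FAST w → push -1
LOAD_CONST → push 10
BINARY_OP ^ → -1 ^ 10 = -11
STORE_FAST w → w=-11
LOAD_FAST_LOAD_FAST b,a → push 27,-11
BINARY_OP // → 27 // -11 = -3
STORE_FAST w → w=-3
LOAD_FAST_LOAD_FAST w,b → push -3,27
BINARY_OP + → -3 + 27 = 24
STORE_FAST w → w=24
LOAD_FAST i → push 0
LOAD_CONST → push 1
BINARY_OP + → 0 + 1 = 1
STORE_FAST i → i=1
LOAD_FAST i → push 1
LOAD_CONST → push 3
COMPARE_OP bool(<) → 1 vs 3 = True
POP_JUMP_IF_FALSE → pop True; no jump
LOAD_FAST w → push 24
LOAD_CONST → push 10
BINARY_OP ^ → 24 ^ 10 = 18
STORE_FAST w → w=18
LOAD_FAST_LOAD_FAST b,a → push 27,-11
BINARY_OP // → 27 // -11 = -3
STORE_FAST w → w=-3
LOAD_FAST_LOAD_FAST w,b → push -3,27
BINARY_OP + → -3 + 27 = 24
STORE_FAST w → w=24
LOAD_FAST i → push 1
LOAD_CONST → push 1
BINARY_OP + → 1 + 1 = 2
STORE_FAST i → i=2
LOAD_FAST i → push 2
LOAD_CONST → push 3
COMPARE_OP bool(<) → 2 vs 3 = True
POP_JUMP_IF_FALSE → pop True; no jump
LOAD_FAST w → push 24
LOAD_CONST → push 10
BINARY_OP ^ → 24 ^ 10 = 18
STORE_FAST w → w=18
LOAD_FAST_LOAD_FAST b,a → push 27,-11
BINARY_OP // → 27 // -11 = -3
STORE_FAST w → w=-3
LOAD_FAST_LOAD_FAST w,b → push -3,27
BINARY_OP + → -3 + 27 = 24
STORE_FAST w → w=24
LOAD_FAST i → push 2
LOAD_CONST → push 1
BINARY_OP + → 2 + 1 = 3
STORE_FAST i → i=3
LOAD_FAST i → push 3
LOAD_CONST → push 3
COMPARE_OP bool(<) → 3 vs 3 = False
POP_JUMP_IF_FALSE → pop False; jump
LOAD_FAST w → push 24
RETURN_VALUE → return 24.

24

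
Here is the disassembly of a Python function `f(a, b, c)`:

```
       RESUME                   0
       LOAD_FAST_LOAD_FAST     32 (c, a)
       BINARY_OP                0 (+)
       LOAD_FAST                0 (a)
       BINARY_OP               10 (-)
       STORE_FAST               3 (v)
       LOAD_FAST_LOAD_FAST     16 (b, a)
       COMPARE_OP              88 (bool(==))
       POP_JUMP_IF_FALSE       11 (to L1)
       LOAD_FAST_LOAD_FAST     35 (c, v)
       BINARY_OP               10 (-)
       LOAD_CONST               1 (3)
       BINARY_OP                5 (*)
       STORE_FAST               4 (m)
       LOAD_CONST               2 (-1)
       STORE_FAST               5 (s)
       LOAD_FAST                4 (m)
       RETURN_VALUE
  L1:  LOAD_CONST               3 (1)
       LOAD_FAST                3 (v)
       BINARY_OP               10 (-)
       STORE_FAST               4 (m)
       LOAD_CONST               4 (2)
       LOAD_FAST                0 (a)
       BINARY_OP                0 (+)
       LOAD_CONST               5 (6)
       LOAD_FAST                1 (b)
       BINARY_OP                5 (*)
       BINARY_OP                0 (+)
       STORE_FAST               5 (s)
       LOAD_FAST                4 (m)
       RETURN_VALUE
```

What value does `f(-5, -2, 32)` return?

LOAD_FAST_LOAD_FAST c,a → push 32,-5. Stack: [32, -5]
BINARY_OP + → 32 + -5 = 27. Stack: [27]
LOAD_FAST a → push -5. Stack: [27, -5]
BINARY_OP - → 27 - -5 = 32. Stack: [32]
STORE_FAST v → v=32. Stack: []
LOAD_FAST_LOAD_FAST b,a → push -2,-5. Stack: [-2, -5]
COMPARE_OP bool(==) → -2 vs -5 = False. Stack: [False]
POP_JUMP_IF_FALSE → pop False; jump. Stack: []
LOAD_CONST → push 1. Stack: [1]
LOAD_FAST v → push 32. Stack: [1, 32]
BINARY_OP - → 1 - 32 = -31. Stack: [-31]
STORE_FAST m → m=-31. Stack: []
LOAD_CONST → push 2. Stack: [2]
LOAD_FAST a → push -5. Stack: [2, -5]
BINARY_OP + → 2 + -5 = -3. Stack: [-3]
LOAD_CONST → push 6. Stack: [-3, 6]
LOAD_FAST b → push -2. Stack: [-3, 6, -2]
BINARY_OP * → 6 * -2 = -12. Stack: [-3, -12]
BINARY_OP + → -3 + -12 = -15. Stack: [-15]
STORE_FAST s → s=-15. Stack: []
LOAD_FAST m → push -31. Stack: [-31]
RETURN_VALUE → return -31.

-31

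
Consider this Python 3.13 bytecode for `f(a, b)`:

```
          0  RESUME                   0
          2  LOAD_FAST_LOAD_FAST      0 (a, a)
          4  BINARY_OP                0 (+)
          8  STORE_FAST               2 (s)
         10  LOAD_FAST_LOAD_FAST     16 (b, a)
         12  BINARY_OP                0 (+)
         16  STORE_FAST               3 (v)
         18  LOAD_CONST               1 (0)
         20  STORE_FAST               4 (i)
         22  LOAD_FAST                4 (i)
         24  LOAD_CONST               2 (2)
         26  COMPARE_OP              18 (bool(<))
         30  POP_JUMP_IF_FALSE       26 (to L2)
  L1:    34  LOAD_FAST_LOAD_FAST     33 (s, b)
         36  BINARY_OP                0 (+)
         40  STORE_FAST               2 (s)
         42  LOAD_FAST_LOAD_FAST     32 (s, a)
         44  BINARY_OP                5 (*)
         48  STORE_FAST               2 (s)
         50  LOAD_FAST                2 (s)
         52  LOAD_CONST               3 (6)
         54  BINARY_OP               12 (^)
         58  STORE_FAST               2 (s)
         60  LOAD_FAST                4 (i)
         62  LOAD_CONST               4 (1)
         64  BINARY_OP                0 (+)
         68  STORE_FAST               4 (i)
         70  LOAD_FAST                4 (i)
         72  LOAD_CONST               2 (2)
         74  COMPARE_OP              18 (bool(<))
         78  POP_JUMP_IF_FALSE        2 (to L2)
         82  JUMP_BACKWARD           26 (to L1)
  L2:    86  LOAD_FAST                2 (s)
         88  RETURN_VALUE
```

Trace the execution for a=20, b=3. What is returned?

17218

LOAD_FAST_LOAD_FAST a,a → push 20,20. Stack: [20, 20]
BINARY_OP + → 20 + 20 = 40. Stack: [40]
STORE_FAST s → s=40. Stack: []
LOAD_FAST_LOAD_FAST b,a → push 3,20. Stack: [3, 20]
BINARY_OP + → 3 + 20 = 23. Stack: [23]
STORE_FAST v → v=23. Stack: []
LOAD_CONST → push 0. Stack: [0]
STORE_FAST i → i=0. Stack: []
LOAD_FAST i → push 0. Stack: [0]
LOAD_CONST → push 2. Stack: [0, 2]
COMPARE_OP bool(<) → 0 vs 2 = True. Stack: [True]
POP_JUMP_IF_FALSE → pop True; no jump. Stack: []
LOAD_FAST_LOAD_FAST s,b → push 40,3. Stack: [40, 3]
BINARY_OP + → 40 + 3 = 43. Stack: [43]
STORE_FAST s → s=43. Stack: []
LOAD_FAST_LOAD_FAST s,a → push 43,20. Stack: [43, 20]
BINARY_OP * → 43 * 20 = 860. Stack: [860]
STORE_FAST s → s=860. Stack: []
LOAD_FAST s → push 860. Stack: [860]
LOAD_CONST → push 6. Stack: [860, 6]
BINARY_OP ^ → 860 ^ 6 = 858. Stack: [858]
STORE_FAST s → s=858. Stack: []
LOAD_FAST i → push 0. Stack: [0]
LOAD_CONST → push 1. Stack: [0, 1]
BINARY_OP + → 0 + 1 = 1. Stack: [1]
STORE_FAST i → i=1. Stack: []
LOAD_FAST i → push 1. Stack: [1]
LOAD_CONST → push 2. Stack: [1, 2]
COMPARE_OP bool(<) → 1 vs 2 = True. Stack: [True]
POP_JUMP_IF_FALSE → pop True; no jump. Stack: []
LOAD_FAST_LOAD_FAST s,b → push 858,3. Stack: [858, 3]
BINARY_OP + → 858 + 3 = 861. Stack: [861]
STORE_FAST s → s=861. Stack: []
LOAD_FAST_LOAD_FAST s,a → push 861,20. Stack: [861, 20]
BINARY_OP * → 861 * 20 = 17220. Stack: [17220]
STORE_FAST s → s=17220. Stack: []
LOAD_FAST s → push 17220. Stack: [17220]
LOAD_CONST → push 6. Stack: [17220, 6]
BINARY_OP ^ → 17220 ^ 6 = 17218. Stack: [17218]
STORE_FAST s → s=17218. Stack: []
LOAD_FAST i → push 1. Stack: [1]
LOAD_CONST → push 1. Stack: [1, 1]
BINARY_OP + → 1 + 1 = 2. Stack: [2]
STORE_FAST i → i=2. Stack: []
LOAD_FAST i → push 2. Stack: [2]
LOAD_CONST → push 2. Stack: [2, 2]
COMPARE_OP bool(<) → 2 vs 2 = False. Stack: [False]
POP_JUMP_IF_FALSE → pop False; jump. Stack: []
LOAD_FAST s → push 17218. Stack: [17218]
RETURN_VALUE → return 17218.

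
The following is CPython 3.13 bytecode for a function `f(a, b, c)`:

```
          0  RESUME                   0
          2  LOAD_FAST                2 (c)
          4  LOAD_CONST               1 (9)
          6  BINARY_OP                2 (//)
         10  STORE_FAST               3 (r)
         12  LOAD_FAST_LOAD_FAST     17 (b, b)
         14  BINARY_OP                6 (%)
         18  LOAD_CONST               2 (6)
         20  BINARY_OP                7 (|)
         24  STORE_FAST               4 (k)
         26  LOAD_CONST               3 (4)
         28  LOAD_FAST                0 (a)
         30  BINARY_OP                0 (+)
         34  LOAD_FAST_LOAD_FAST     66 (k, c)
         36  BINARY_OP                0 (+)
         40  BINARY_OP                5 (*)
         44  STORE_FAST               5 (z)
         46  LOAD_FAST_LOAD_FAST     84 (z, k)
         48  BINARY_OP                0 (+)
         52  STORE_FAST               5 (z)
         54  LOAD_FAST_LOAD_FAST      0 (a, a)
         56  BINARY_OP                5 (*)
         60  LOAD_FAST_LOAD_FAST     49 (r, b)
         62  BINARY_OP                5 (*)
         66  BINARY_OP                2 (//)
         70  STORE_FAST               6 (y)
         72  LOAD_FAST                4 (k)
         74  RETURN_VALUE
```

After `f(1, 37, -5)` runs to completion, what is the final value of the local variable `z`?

LOAD_FAST c → push -5. Stack: [-5]
LOAD_CONST → push 9. Stack: [-5, 9]
BINARY_OP // → -5 // 9 = -1. Stack: [-1]
STORE_FAST r → r=-1. Stack: []
LOAD_FAST_LOAD_FAST b,b → push 37,37. Stack: [37, 37]
BINARY_OP % → 37 % 37 = 0. Stack: [0]
LOAD_CONST → push 6. Stack: [0, 6]
BINARY_OP | → 0 | 6 = 6. Stack: [6]
STORE_FAST k → k=6. Stack: []
LOAD_CONST → push 4. Stack: [4]
LOAD_FAST a → push 1. Stack: [4, 1]
BINARY_OP + → 4 + 1 = 5. Stack: [5]
LOAD_FAST_LOAD_FAST k,c → push 6,-5. Stack: [5, 6, -5]
BINARY_OP + → 6 + -5 = 1. Stack: [5, 1]
BINARY_OP * → 5 * 1 = 5. Stack: [5]
STORE_FAST z → z=5. Stack: []
LOAD_FAST_LOAD_FAST z,k → push 5,6. Stack: [5, 6]
BINARY_OP + → 5 + 6 = 11. Stack: [11]
STORE_FAST z → z=11. Stack: []
LOAD_FAST_LOAD_FAST a,a → push 1,1. Stack: [1, 1]
BINARY_OP * → 1 * 1 = 1. Stack: [1]
LOAD_FAST_LOAD_FAST r,b → push -1,37. Stack: [1, -1, 37]
BINARY_OP * → -1 * 37 = -37. Stack: [1, -37]
BINARY_OP // → 1 // -37 = -1. Stack: [-1]
STORE_FAST y → y=-1. Stack: []
LOAD_FAST k → push 6. Stack: [6]
RETURN_VALUE → return 6.

11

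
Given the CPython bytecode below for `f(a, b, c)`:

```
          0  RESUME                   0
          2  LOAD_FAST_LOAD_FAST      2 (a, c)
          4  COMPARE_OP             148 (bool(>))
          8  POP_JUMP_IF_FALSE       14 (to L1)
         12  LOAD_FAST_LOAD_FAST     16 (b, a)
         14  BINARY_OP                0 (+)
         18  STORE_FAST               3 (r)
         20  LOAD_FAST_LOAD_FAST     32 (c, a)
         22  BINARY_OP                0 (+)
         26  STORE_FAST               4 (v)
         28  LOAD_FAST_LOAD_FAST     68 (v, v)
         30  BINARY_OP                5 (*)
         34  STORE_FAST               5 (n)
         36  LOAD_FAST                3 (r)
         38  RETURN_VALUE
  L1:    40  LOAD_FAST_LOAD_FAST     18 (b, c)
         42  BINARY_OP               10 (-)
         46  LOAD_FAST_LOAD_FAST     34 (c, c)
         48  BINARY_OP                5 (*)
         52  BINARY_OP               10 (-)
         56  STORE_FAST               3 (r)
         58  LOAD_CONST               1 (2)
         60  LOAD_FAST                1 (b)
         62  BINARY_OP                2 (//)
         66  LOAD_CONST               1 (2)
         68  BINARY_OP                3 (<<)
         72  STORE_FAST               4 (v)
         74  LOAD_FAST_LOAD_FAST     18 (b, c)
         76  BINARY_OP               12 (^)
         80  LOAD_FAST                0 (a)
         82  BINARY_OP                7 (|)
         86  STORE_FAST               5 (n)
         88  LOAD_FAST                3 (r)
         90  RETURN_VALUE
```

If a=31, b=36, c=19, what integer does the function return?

LOAD_FAST_LOAD_FAST a,c → push 31,19. Stack: [31, 19]
COMPARE_OP bool(>) → 31 vs 19 = True. Stack: [True]
POP_JUMP_IF_FALSE → pop True; no jump. Stack: []
LOAD_FAST_LOAD_FAST b,a → push 36,31. Stack: [36, 31]
BINARY_OP + → 36 + 31 = 67. Stack: [67]
STORE_FAST r → r=67. Stack: []
LOAD_FAST_LOAD_FAST c,a → push 19,31. Stack: [19, 31]
BINARY_OP + → 19 + 31 = 50. Stack: [50]
STORE_FAST v → v=50. Stack: []
LOAD_FAST_LOAD_FAST v,v → push 50,50. Stack: [50, 50]
BINARY_OP * → 50 * 50 = 2500. Stack: [2500]
STORE_FAST n → n=2500. Stack: []
LOAD_FAST r → push 67. Stack: [67]
RETURN_VALUE → return 67.

67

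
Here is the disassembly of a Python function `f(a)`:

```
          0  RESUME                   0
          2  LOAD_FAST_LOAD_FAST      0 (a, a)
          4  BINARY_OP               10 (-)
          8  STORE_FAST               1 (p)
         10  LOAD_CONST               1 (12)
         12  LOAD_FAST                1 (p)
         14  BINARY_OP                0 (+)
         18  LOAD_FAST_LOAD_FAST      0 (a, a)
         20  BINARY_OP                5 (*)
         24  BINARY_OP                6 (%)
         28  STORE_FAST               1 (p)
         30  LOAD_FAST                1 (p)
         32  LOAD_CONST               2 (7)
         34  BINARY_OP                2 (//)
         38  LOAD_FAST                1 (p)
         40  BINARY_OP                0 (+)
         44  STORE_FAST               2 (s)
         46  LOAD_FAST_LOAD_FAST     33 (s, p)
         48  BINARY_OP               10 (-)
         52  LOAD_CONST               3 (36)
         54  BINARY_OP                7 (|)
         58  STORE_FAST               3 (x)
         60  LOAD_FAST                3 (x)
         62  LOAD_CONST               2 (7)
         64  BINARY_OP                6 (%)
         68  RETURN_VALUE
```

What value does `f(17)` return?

2

LOAD_FAST_LOAD_FAST a,a → push 17,17. Stack: [17, 17]
BINARY_OP - → 17 - 17 = 0. Stack: [0]
STORE_FAST p → p=0. Stack: []
LOAD_CONST → push 12. Stack: [12]
LOAD_FAST p → push 0. Stack: [12, 0]
BINARY_OP + → 12 + 0 = 12. Stack: [12]
LOAD_FAST_LOAD_FAST a,a → push 17,17. Stack: [12, 17, 17]
BINARY_OP * → 17 * 17 = 289. Stack: [12, 289]
BINARY_OP % → 12 % 289 = 12. Stack: [12]
STORE_FAST p → p=12. Stack: []
LOAD_FAST p → push 12. Stack: [12]
LOAD_CONST → push 7. Stack: [12, 7]
BINARY_OP // → 12 // 7 = 1. Stack: [1]
LOAD_FAST p → push 12. Stack: [1, 12]
BINARY_OP + → 1 + 12 = 13. Stack: [13]
STORE_FAST s → s=13. Stack: []
LOAD_FAST_LOAD_FAST s,p → push 13,12. Stack: [13, 12]
BINARY_OP - → 13 - 12 = 1. Stack: [1]
LOAD_CONST → push 36. Stack: [1, 36]
BINARY_OP | → 1 | 36 = 37. Stack: [37]
STORE_FAST x → x=37. Stack: []
LOAD_FAST x → push 37. Stack: [37]
LOAD_CONST → push 7. Stack: [37, 7]
BINARY_OP % → 37 % 7 = 2. Stack: [2]
RETURN_VALUE → return 2.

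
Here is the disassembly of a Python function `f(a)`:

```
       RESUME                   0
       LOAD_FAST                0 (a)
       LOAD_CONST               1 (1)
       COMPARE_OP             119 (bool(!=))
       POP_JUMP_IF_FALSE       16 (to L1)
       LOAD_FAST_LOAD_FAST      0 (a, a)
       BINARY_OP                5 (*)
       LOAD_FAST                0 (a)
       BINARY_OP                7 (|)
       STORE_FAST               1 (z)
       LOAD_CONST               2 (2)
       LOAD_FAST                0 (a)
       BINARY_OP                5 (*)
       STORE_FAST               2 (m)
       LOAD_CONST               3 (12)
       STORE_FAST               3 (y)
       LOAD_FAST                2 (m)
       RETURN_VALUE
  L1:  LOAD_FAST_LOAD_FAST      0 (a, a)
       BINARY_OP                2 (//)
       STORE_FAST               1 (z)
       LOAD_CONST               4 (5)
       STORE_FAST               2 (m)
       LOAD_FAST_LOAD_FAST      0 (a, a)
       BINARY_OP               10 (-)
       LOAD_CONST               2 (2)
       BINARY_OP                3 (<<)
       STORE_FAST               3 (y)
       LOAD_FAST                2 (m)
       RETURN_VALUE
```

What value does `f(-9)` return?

-18

LOAD_FAST a → push -9. Stack: [-9]
LOAD_CONST → push 1. Stack: [-9, 1]
COMPARE_OP bool(!=) → -9 vs 1 = True. Stack: [True]
POP_JUMP_IF_FALSE → pop True; no jump. Stack: []
LOAD_FAST_LOAD_FAST a,a → push -9,-9. Stack: [-9, -9]
BINARY_OP * → -9 * -9 = 81. Stack: [81]
LOAD_FAST a → push -9. Stack: [81, -9]
BINARY_OP | → 81 | -9 = -9. Stack: [-9]
STORE_FAST z → z=-9. Stack: []
LOAD_CONST → push 2. Stack: [2]
LOAD_FAST a → push -9. Stack: [2, -9]
BINARY_OP * → 2 * -9 = -18. Stack: [-18]
STORE_FAST m → m=-18. Stack: []
LOAD_CONST → push 12. Stack: [12]
STORE_FAST y → y=12. Stack: []
LOAD_FAST m → push -18. Stack: [-18]
RETURN_VALUE → return -18.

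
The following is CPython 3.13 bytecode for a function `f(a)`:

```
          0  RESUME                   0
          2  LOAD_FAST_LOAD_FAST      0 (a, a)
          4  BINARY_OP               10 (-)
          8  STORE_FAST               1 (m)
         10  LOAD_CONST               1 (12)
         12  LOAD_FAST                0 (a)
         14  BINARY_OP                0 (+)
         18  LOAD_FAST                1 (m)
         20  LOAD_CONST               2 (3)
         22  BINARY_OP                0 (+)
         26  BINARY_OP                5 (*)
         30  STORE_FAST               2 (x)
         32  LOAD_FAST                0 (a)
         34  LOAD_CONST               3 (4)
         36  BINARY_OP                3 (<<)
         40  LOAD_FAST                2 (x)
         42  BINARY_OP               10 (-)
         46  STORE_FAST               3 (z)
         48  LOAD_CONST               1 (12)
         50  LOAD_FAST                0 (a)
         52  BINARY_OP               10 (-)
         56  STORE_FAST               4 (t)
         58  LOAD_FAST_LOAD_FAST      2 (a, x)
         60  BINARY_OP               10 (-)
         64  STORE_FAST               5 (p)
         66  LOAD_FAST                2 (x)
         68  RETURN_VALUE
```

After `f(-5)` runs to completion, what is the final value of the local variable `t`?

17

LOAD_FAST_LOAD_FAST a,a → push -5,-5. Stack: [-5, -5]
BINARY_OP - → -5 - -5 = 0. Stack: [0]
STORE_FAST m → m=0. Stack: []
LOAD_CONST → push 12. Stack: [12]
LOAD_FAST a → push -5. Stack: [12, -5]
BINARY_OP + → 12 + -5 = 7. Stack: [7]
LOAD_FAST m → push 0. Stack: [7, 0]
LOAD_CONST → push 3. Stack: [7, 0, 3]
BINARY_OP + → 0 + 3 = 3. Stack: [7, 3]
BINARY_OP * → 7 * 3 = 21. Stack: [21]
STORE_FAST x → x=21. Stack: []
LOAD_FAST a → push -5. Stack: [-5]
LOAD_CONST → push 4. Stack: [-5, 4]
BINARY_OP << → -5 << 4 = -80. Stack: [-80]
LOAD_FAST x → push 21. Stack: [-80, 21]
BINARY_OP - → -80 - 21 = -101. Stack: [-101]
STORE_FAST z → z=-101. Stack: []
LOAD_CONST → push 12. Stack: [12]
LOAD_FAST a → push -5. Stack: [12, -5]
BINARY_OP - → 12 - -5 = 17. Stack: [17]
STORE_FAST t → t=17. Stack: []
LOAD_FAST_LOAD_FAST a,x → push -5,21. Stack: [-5, 21]
BINARY_OP - → -5 - 21 = -26. Stack: [-26]
STORE_FAST p → p=-26. Stack: []
LOAD_FAST x → push 21. Stack: [21]
RETURN_VALUE → return 21.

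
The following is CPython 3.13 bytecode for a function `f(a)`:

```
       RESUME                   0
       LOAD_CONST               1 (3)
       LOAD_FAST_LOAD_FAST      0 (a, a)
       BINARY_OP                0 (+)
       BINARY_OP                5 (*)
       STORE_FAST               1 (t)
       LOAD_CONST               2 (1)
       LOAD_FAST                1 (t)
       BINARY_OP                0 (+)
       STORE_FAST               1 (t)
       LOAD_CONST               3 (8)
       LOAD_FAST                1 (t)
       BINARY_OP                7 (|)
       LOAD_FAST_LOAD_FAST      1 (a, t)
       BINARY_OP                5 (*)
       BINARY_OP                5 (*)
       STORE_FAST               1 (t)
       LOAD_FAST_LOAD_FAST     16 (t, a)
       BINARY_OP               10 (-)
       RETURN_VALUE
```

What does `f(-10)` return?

-30080

LOAD_CONST → push 3. Stack: [3]
LOAD_FAST_LOAD_FAST a,a → push -10,-10. Stack: [3, -10, -10]
BINARY_OP + → -10 + -10 = -20. Stack: [3, -20]
BINARY_OP * → 3 * -20 = -60. Stack: [-60]
STORE_FAST t → t=-60. Stack: []
LOAD_CONST → push 1. Stack: [1]
LOAD_FAST t → push -60. Stack: [1, -60]
BINARY_OP + → 1 + -60 = -59. Stack: [-59]
STORE_FAST t → t=-59. Stack: []
LOAD_CONST → push 8. Stack: [8]
LOAD_FAST t → push -59. Stack: [8, -59]
BINARY_OP | → 8 | -59 = -51. Stack: [-51]
LOAD_FAST_LOAD_FAST a,t → push -10,-59. Stack: [-51, -10, -59]
BINARY_OP * → -10 * -59 = 590. Stack: [-51, 590]
BINARY_OP * → -51 * 590 = -30090. Stack: [-30090]
STORE_FAST t → t=-30090. Stack: []
LOAD_FAST_LOAD_FAST t,a → push -30090,-10. Stack: [-30090, -10]
BINARY_OP - → -30090 - -10 = -30080. Stack: [-30080]
RETURN_VALUE → return -30080.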